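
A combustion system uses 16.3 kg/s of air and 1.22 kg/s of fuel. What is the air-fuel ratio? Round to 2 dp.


AFR = m_air / m_fuel
AFR = 16.3 / 1.22 = 13.36


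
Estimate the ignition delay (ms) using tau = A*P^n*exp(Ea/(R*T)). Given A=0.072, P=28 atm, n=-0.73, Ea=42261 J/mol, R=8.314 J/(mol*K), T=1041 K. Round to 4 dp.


tau = A * P^n * exp(Ea/(R*T))
P^n = 28^(-0.73) = 0.08781620
Ea/(R*T) = 42261/(8.314*1041) = 4.882913
exp(Ea/(R*T)) = 132.014712
tau = 0.072 * 0.08781620 * 132.014712 = 0.8347 ms


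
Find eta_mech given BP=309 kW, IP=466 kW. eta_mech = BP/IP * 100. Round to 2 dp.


eta_mech = (BP / IP) * 100
Ratio = 309 / 466 = 0.6631
eta_mech = 0.6631 * 100 = 66.31%


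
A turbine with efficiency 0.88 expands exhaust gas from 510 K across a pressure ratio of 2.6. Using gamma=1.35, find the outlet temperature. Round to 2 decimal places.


T_out = T_in * (1 - eta * (1 - PR^(-(gamma-1)/gamma)))
Exponent = -(1.35-1)/1.35 = -0.25925926
PR^exp = 2.6^(-0.25925926) = 0.78057442
Factor = 1 - 0.88*(1 - 0.78057442) = 0.80690549
T_out = 510 * 0.80690549 = 411.52 K


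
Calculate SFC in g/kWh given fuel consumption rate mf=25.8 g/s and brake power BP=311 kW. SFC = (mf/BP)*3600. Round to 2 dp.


SFC = (mf / BP) * 3600
Rate = 25.8 / 311 = 0.082958 g/(s*kW)
SFC = 0.082958 * 3600 = 298.65 g/kWh


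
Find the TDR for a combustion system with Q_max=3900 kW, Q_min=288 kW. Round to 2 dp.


TDR = Q_max / Q_min
TDR = 3900 / 288 = 13.54


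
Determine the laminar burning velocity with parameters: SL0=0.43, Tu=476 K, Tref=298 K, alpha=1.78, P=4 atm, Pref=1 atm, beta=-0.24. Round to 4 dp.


SL = SL0 * (Tu/Tref)^alpha * (P/Pref)^beta
T ratio = 476/298 = 1.59731544
(T ratio)^alpha = 1.59731544^1.78 = 2.301630
(P/Pref)^beta = 4^(-0.24) = 0.716978
SL = 0.43 * 2.301630 * 0.716978 = 0.7096 m/s


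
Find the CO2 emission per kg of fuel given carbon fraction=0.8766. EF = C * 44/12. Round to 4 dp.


EF = C_frac * (M_CO2 / M_C)
EF = 0.8766 * (44/12)
EF = 0.8766 * 3.666667 = 3.2142 kg_CO2/kg_fuel


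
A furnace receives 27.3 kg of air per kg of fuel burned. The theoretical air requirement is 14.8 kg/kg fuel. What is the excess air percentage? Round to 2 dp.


Excess air = actual - stoichiometric = 27.3 - 14.8 = 12.50 kg/kg fuel
Excess air % = (excess / stoich) * 100 = (12.50 / 14.8) * 100 = 84.46%


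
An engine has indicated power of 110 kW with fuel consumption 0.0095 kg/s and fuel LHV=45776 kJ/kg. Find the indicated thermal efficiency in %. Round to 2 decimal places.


eta_ith = (IP / (mf * LHV)) * 100
Denominator = 0.0095 * 45776 = 434.8720 kW
eta_ith = (110 / 434.8720) * 100 = 25.29%


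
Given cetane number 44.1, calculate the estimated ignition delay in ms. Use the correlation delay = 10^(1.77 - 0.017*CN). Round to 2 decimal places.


delay = 10^(1.77 - 0.017*CN)
Exponent = 1.77 - 0.017*44.1 = 1.0203
delay = 10^1.0203 = 10.48 ms


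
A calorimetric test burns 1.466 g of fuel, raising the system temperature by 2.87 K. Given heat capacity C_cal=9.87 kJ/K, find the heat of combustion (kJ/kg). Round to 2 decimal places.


Hc = C_cal * delta_T / m_fuel
Q_released = 9.87 * 2.87 = 28.3269 kJ
m_fuel = 1.466 g = 1.466/1000 kg = 0.001466 kg
Hc = 28.3269 / 0.001466 = 19322.58 kJ/kg


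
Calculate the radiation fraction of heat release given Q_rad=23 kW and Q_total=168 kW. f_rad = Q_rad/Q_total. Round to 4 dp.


f_rad = Q_rad / Q_total
f_rad = 23 / 168 = 0.1369


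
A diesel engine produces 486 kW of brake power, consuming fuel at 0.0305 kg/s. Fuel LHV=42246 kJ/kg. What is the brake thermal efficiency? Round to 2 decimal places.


eta_BTE = (BP / (mf * LHV)) * 100
Denominator = 0.0305 * 42246 = 1288.5030 kW
eta_BTE = (486 / 1288.5030) * 100 = 37.72%


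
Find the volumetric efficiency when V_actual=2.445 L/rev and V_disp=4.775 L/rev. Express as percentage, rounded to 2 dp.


eta_v = (V_actual / V_disp) * 100
Ratio = 2.445 / 4.775 = 0.5120
eta_v = 0.5120 * 100 = 51.20%


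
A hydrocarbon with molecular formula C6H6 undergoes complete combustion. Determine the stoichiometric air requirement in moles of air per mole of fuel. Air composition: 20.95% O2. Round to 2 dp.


Balanced combustion: C6H6 + 7.5 O2 -> 6 CO2 + 3 H2O
O2 needed = C + H/4 = 6 + 6/4 = 7.50 moles
Air moles = O2 / 0.2095 = 7.50 / 0.2095 = 35.80 moles air


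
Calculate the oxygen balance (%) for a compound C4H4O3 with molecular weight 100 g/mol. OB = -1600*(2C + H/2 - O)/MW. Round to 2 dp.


OB = -1600 * (2C + H/2 - O) / MW
Inner = 2*4 + 4/2 - 3 = 7.00
OB = -1600 * 7.00 / 100 = -112.00%


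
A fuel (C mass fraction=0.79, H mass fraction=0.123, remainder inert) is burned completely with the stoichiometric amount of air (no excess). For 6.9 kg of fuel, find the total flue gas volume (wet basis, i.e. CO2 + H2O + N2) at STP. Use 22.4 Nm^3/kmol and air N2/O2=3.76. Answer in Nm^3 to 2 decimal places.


Per kg fuel: CO2 = (C/12 kmol)*22.4 = (0.79/12)*22.4 = 1.47467 Nm^3
Per kg fuel: H2O = (H/2 kmol)*22.4 = (0.123/2)*22.4 = 1.37760 Nm^3
O2 needed per kg fuel = C/12 + H/4 = 0.79/12 + 0.123/4 = 0.09658333 kmol
Per kg fuel: N2 = O2*3.76*22.4 = 0.09658333*3.76*22.4 = 8.13463 Nm^3
Total per kg = 1.47467 + 1.37760 + 8.13463 = 10.98690 Nm^3
Total = 10.98690 * 6.9 = 75.81 Nm^3


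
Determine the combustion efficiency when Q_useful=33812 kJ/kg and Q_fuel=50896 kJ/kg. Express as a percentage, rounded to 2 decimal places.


Efficiency = (Q_useful / Q_fuel) * 100
Efficiency = (33812 / 50896) * 100
Efficiency = 0.6643 * 100 = 66.43%


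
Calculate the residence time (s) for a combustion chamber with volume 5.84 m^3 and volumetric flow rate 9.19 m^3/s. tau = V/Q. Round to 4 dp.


tau = V / Q_flow
tau = 5.84 / 9.19 = 0.6355 s


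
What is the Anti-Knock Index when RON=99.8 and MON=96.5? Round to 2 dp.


AKI = (RON + MON) / 2
AKI = (99.8 + 96.5) / 2
AKI = 196.3 / 2 = 98.15


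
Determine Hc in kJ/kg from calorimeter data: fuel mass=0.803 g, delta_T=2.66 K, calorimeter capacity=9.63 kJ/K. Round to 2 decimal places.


Hc = C_cal * delta_T / m_fuel
Q_released = 9.63 * 2.66 = 25.6158 kJ
m_fuel = 0.803 g = 0.803/1000 kg = 0.000803 kg
Hc = 25.6158 / 0.000803 = 31900.12 kJ/kg


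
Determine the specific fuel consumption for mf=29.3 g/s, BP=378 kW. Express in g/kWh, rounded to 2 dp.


SFC = (mf / BP) * 3600
Rate = 29.3 / 378 = 0.077513 g/(s*kW)
SFC = 0.077513 * 3600 = 279.05 g/kWh


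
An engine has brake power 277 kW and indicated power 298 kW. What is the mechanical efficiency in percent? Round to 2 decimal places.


eta_mech = (BP / IP) * 100
Ratio = 277 / 298 = 0.9295
eta_mech = 0.9295 * 100 = 92.95%


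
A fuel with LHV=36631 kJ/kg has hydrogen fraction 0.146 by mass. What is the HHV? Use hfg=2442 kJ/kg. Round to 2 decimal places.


HHV = LHV + hfg * 9 * H
Water addition = 2442 * 9 * 0.146 = 3208.788 kJ/kg
HHV = 36631 + 3208.788 = 39839.79 kJ/kg


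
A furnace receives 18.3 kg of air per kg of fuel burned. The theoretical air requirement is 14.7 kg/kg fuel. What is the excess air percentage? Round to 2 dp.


Excess air = actual - stoichiometric = 18.3 - 14.7 = 3.60 kg/kg fuel
Excess air % = (excess / stoich) * 100 = (3.60 / 14.7) * 100 = 24.49%


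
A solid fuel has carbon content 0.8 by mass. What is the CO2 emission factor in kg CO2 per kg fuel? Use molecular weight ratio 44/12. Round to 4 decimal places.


EF = C_frac * (M_CO2 / M_C)
EF = 0.8 * (44/12)
EF = 0.8 * 3.666667 = 2.9333 kg_CO2/kg_fuel


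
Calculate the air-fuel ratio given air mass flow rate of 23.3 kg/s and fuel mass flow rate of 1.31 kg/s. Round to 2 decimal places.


AFR = m_air / m_fuel
AFR = 23.3 / 1.31 = 17.79


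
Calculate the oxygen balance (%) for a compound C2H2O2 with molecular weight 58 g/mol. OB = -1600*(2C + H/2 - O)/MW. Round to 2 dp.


OB = -1600 * (2C + H/2 - O) / MW
Inner = 2*2 + 2/2 - 2 = 3.00
OB = -1600 * 3.00 / 58 = -82.76%


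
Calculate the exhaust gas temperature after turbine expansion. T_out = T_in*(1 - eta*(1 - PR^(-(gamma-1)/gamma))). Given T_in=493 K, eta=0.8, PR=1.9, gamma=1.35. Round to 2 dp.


T_out = T_in * (1 - eta * (1 - PR^(-(gamma-1)/gamma)))
Exponent = -(1.35-1)/1.35 = -0.25925926
PR^exp = 1.9^(-0.25925926) = 0.84670193
Factor = 1 - 0.8*(1 - 0.84670193) = 0.87736154
T_out = 493 * 0.87736154 = 432.54 K


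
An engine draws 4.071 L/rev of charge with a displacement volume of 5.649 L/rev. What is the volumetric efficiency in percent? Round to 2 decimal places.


eta_v = (V_actual / V_disp) * 100
Ratio = 4.071 / 5.649 = 0.7207
eta_v = 0.7207 * 100 = 72.07%


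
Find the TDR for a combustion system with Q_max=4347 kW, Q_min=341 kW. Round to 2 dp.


TDR = Q_max / Q_min
TDR = 4347 / 341 = 12.75


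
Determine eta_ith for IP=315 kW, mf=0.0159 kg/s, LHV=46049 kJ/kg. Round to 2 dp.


eta_ith = (IP / (mf * LHV)) * 100
Denominator = 0.0159 * 46049 = 732.1791 kW
eta_ith = (315 / 732.1791) * 100 = 43.02%


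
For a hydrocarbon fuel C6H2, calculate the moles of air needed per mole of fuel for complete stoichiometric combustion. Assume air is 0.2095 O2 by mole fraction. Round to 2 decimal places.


Balanced combustion: C6H2 + 6.5 O2 -> 6 CO2 + 1 H2O
O2 needed = C + H/4 = 6 + 2/4 = 6.50 moles
Air moles = O2 / 0.2095 = 6.50 / 0.2095 = 31.03 moles air


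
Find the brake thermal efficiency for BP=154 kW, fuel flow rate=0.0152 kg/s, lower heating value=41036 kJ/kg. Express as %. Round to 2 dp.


eta_BTE = (BP / (mf * LHV)) * 100
Denominator = 0.0152 * 41036 = 623.7472 kW
eta_BTE = (154 / 623.7472) * 100 = 24.69%


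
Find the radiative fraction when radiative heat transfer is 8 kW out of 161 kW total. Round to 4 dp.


f_rad = Q_rad / Q_total
f_rad = 8 / 161 = 0.0497


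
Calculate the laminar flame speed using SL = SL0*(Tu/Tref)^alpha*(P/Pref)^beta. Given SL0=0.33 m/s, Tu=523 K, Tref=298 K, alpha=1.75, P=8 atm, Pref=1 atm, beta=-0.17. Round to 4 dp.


SL = SL0 * (Tu/Tref)^alpha * (P/Pref)^beta
T ratio = 523/298 = 1.75503356
(T ratio)^alpha = 1.75503356^1.75 = 2.676082
(P/Pref)^beta = 8^(-0.17) = 0.702222
SL = 0.33 * 2.676082 * 0.702222 = 0.6201 m/s


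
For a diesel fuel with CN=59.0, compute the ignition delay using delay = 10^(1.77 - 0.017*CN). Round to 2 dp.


delay = 10^(1.77 - 0.017*CN)
Exponent = 1.77 - 0.017*59.0 = 0.7670
delay = 10^0.7670 = 5.85 ms


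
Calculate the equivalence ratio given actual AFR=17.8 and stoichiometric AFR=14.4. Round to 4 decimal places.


phi = AFR_stoich / AFR_actual
phi = 14.4 / 17.8 = 0.8090


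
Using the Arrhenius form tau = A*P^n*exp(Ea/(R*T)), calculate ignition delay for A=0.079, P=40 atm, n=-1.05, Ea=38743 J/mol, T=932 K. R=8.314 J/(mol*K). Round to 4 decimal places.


tau = A * P^n * exp(Ea/(R*T))
P^n = 40^(-1.05) = 0.02078916
Ea/(R*T) = 38743/(8.314*932) = 4.999969
exp(Ea/(R*T)) = 148.408562
tau = 0.079 * 0.02078916 * 148.408562 = 0.2437 ms


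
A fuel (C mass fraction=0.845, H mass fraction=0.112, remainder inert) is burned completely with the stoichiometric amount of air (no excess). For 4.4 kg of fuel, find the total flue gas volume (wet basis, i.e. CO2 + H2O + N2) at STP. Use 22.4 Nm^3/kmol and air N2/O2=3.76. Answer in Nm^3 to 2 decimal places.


Per kg fuel: CO2 = (C/12 kmol)*22.4 = (0.845/12)*22.4 = 1.57733 Nm^3
Per kg fuel: H2O = (H/2 kmol)*22.4 = (0.112/2)*22.4 = 1.25440 Nm^3
O2 needed per kg fuel = C/12 + H/4 = 0.845/12 + 0.112/4 = 0.09841667 kmol
Per kg fuel: N2 = O2*3.76*22.4 = 0.09841667*3.76*22.4 = 8.28905 Nm^3
Total per kg = 1.57733 + 1.25440 + 8.28905 = 11.12078 Nm^3
Total = 11.12078 * 4.4 = 48.93 Nm^3


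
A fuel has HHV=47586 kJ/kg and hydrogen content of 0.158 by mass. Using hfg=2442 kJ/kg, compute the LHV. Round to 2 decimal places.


LHV = HHV - hfg * 9 * H
Water correction = 2442 * 9 * 0.158 = 3472.524 kJ/kg
LHV = 47586 - 3472.524 = 44113.48 kJ/kg


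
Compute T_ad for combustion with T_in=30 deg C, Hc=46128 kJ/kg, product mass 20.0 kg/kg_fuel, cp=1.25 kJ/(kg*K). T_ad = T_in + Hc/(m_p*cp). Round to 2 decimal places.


T_ad = T_in + Hc / (m_p * cp)
Denominator = 20.0 * 1.25 = 25.0000
Temperature rise = 46128 / 25.0000 = 1845.12 K
T_ad = 30 + 1845.12 = 1875.12 deg C


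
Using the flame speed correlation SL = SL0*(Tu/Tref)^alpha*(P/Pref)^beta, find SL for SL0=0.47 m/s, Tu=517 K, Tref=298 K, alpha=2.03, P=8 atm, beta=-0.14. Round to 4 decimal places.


SL = SL0 * (Tu/Tref)^alpha * (P/Pref)^beta
T ratio = 517/298 = 1.73489933
(T ratio)^alpha = 1.73489933^2.03 = 3.060038
(P/Pref)^beta = 8^(-0.14) = 0.747425
SL = 0.47 * 3.060038 * 0.747425 = 1.0750 m/s


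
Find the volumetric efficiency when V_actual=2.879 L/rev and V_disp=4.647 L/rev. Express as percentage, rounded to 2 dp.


eta_v = (V_actual / V_disp) * 100
Ratio = 2.879 / 4.647 = 0.6195
eta_v = 0.6195 * 100 = 61.95%


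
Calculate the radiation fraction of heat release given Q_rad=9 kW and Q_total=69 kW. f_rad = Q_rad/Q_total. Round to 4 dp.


f_rad = Q_rad / Q_total
f_rad = 9 / 69 = 0.1304


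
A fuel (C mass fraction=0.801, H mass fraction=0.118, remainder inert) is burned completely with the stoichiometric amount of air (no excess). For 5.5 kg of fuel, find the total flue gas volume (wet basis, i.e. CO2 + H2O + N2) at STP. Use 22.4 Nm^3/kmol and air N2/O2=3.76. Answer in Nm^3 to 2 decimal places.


Per kg fuel: CO2 = (C/12 kmol)*22.4 = (0.801/12)*22.4 = 1.49520 Nm^3
Per kg fuel: H2O = (H/2 kmol)*22.4 = (0.118/2)*22.4 = 1.32160 Nm^3
O2 needed per kg fuel = C/12 + H/4 = 0.801/12 + 0.118/4 = 0.09625000 kmol
Per kg fuel: N2 = O2*3.76*22.4 = 0.09625000*3.76*22.4 = 8.10656 Nm^3
Total per kg = 1.49520 + 1.32160 + 8.10656 = 10.92336 Nm^3
Total = 10.92336 * 5.5 = 60.08 Nm^3


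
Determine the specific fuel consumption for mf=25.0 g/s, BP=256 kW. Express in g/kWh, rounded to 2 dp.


SFC = (mf / BP) * 3600
Rate = 25.0 / 256 = 0.097656 g/(s*kW)
SFC = 0.097656 * 3600 = 351.56 g/kWh


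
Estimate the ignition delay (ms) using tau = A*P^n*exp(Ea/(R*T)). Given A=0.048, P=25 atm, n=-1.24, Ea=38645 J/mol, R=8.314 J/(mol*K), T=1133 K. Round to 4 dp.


tau = A * P^n * exp(Ea/(R*T))
P^n = 25^(-1.24) = 0.01847372
Ea/(R*T) = 38645/(8.314*1133) = 4.102545
exp(Ea/(R*T)) = 60.494065
tau = 0.048 * 0.01847372 * 60.494065 = 0.0536 ms


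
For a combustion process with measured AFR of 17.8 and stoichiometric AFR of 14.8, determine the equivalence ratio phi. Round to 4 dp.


phi = AFR_stoich / AFR_actual
phi = 14.8 / 17.8 = 0.8315


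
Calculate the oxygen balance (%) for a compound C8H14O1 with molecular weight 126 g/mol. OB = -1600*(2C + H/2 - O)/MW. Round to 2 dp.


OB = -1600 * (2C + H/2 - O) / MW
Inner = 2*8 + 14/2 - 1 = 22.00
OB = -1600 * 22.00 / 126 = -279.37%


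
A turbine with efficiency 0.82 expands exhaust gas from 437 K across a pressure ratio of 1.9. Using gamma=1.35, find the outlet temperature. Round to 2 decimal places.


T_out = T_in * (1 - eta * (1 - PR^(-(gamma-1)/gamma)))
Exponent = -(1.35-1)/1.35 = -0.25925926
PR^exp = 1.9^(-0.25925926) = 0.84670193
Factor = 1 - 0.82*(1 - 0.84670193) = 0.87429558
T_out = 437 * 0.87429558 = 382.07 K


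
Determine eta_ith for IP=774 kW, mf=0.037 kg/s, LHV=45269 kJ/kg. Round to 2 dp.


eta_ith = (IP / (mf * LHV)) * 100
Denominator = 0.037 * 45269 = 1674.9530 kW
eta_ith = (774 / 1674.9530) * 100 = 46.21%


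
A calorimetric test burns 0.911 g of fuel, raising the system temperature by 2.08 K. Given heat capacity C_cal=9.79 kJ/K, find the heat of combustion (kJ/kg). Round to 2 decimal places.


Hc = C_cal * delta_T / m_fuel
Q_released = 9.79 * 2.08 = 20.3632 kJ
m_fuel = 0.911 g = 0.911/1000 kg = 0.000911 kg
Hc = 20.3632 / 0.000911 = 22352.58 kJ/kg


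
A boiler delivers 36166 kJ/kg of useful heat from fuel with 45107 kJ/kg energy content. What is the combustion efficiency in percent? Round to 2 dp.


Efficiency = (Q_useful / Q_fuel) * 100
Efficiency = (36166 / 45107) * 100
Efficiency = 0.8018 * 100 = 80.18%


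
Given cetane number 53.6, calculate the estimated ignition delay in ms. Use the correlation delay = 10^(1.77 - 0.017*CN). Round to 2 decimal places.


delay = 10^(1.77 - 0.017*CN)
Exponent = 1.77 - 0.017*53.6 = 0.8588
delay = 10^0.8588 = 7.22 ms


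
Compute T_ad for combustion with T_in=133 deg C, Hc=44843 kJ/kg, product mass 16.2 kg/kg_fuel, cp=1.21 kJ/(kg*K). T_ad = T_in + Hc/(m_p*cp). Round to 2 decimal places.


T_ad = T_in + Hc / (m_p * cp)
Denominator = 16.2 * 1.21 = 19.6020
Temperature rise = 44843 / 19.6020 = 2287.67 K
T_ad = 133 + 2287.67 = 2420.67 deg C


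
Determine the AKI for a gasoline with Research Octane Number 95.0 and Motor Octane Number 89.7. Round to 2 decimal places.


AKI = (RON + MON) / 2
AKI = (95.0 + 89.7) / 2
AKI = 184.7 / 2 = 92.35


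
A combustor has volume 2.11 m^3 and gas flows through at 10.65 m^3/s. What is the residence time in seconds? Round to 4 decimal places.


tau = V / Q_flow
tau = 2.11 / 10.65 = 0.1981 s


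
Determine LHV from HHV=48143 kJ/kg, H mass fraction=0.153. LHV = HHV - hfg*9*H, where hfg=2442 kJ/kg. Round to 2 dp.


LHV = HHV - hfg * 9 * H
Water correction = 2442 * 9 * 0.153 = 3362.634 kJ/kg
LHV = 48143 - 3362.634 = 44780.37 kJ/kg


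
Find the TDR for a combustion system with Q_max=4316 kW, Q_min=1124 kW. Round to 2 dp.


TDR = Q_max / Q_min
TDR = 4316 / 1124 = 3.84


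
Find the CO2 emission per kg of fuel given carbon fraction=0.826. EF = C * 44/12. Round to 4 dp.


EF = C_frac * (M_CO2 / M_C)
EF = 0.826 * (44/12)
EF = 0.826 * 3.666667 = 3.0287 kg_CO2/kg_fuel


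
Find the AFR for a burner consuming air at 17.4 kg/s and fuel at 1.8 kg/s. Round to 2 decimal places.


AFR = m_air / m_fuel
AFR = 17.4 / 1.8 = 9.67


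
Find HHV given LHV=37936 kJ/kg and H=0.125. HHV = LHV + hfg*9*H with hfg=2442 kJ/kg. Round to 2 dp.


HHV = LHV + hfg * 9 * H
Water addition = 2442 * 9 * 0.125 = 2747.250 kJ/kg
HHV = 37936 + 2747.250 = 40683.25 kJ/kg


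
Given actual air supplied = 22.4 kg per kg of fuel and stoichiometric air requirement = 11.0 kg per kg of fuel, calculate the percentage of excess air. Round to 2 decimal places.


Excess air = actual - stoichiometric = 22.4 - 11.0 = 11.40 kg/kg fuel
Excess air % = (excess / stoich) * 100 = (11.40 / 11.0) * 100 = 103.64%


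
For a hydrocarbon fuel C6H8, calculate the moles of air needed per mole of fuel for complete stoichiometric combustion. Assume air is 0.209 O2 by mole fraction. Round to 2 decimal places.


Balanced combustion: C6H8 + 8 O2 -> 6 CO2 + 4 H2O
O2 needed = C + H/4 = 6 + 8/4 = 8.00 moles
Air moles = O2 / 0.209 = 8.00 / 0.209 = 38.28 moles air


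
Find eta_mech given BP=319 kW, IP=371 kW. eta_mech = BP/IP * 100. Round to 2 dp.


eta_mech = (BP / IP) * 100
Ratio = 319 / 371 = 0.8598
eta_mech = 0.8598 * 100 = 85.98%


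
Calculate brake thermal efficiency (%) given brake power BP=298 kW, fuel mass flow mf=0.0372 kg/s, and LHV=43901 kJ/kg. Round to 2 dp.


eta_BTE = (BP / (mf * LHV)) * 100
Denominator = 0.0372 * 43901 = 1633.1172 kW
eta_BTE = (298 / 1633.1172) * 100 = 18.25%


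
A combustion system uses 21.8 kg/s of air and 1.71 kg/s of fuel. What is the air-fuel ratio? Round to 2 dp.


AFR = m_air / m_fuel
AFR = 21.8 / 1.71 = 12.75


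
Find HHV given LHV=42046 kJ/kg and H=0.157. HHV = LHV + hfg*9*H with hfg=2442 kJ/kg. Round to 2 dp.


HHV = LHV + hfg * 9 * H
Water addition = 2442 * 9 * 0.157 = 3450.546 kJ/kg
HHV = 42046 + 3450.546 = 45496.55 kJ/kg


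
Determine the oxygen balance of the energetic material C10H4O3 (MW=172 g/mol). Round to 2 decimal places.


OB = -1600 * (2C + H/2 - O) / MW
Inner = 2*10 + 4/2 - 3 = 19.00
OB = -1600 * 19.00 / 172 = -176.74%


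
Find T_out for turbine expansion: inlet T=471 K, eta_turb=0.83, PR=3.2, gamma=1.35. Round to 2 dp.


T_out = T_in * (1 - eta * (1 - PR^(-(gamma-1)/gamma)))
Exponent = -(1.35-1)/1.35 = -0.25925926
PR^exp = 3.2^(-0.25925926) = 0.73966521
Factor = 1 - 0.83*(1 - 0.73966521) = 0.78392212
T_out = 471 * 0.78392212 = 369.23 K


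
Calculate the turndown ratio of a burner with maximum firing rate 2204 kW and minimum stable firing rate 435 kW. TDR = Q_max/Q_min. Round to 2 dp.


TDR = Q_max / Q_min
TDR = 2204 / 435 = 5.07


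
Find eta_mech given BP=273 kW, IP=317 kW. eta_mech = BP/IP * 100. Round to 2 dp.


eta_mech = (BP / IP) * 100
Ratio = 273 / 317 = 0.8612
eta_mech = 0.8612 * 100 = 86.12%


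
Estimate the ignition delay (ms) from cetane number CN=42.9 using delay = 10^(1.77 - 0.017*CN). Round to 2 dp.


delay = 10^(1.77 - 0.017*CN)
Exponent = 1.77 - 0.017*42.9 = 1.0407
delay = 10^1.0407 = 10.98 ms


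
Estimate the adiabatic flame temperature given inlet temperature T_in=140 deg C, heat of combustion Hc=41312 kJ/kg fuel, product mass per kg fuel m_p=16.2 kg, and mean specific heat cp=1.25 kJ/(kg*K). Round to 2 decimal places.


T_ad = T_in + Hc / (m_p * cp)
Denominator = 16.2 * 1.25 = 20.2500
Temperature rise = 41312 / 20.2500 = 2040.10 K
T_ad = 140 + 2040.10 = 2180.10 deg C


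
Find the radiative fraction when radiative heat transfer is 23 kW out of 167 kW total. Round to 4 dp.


f_rad = Q_rad / Q_total
f_rad = 23 / 167 = 0.1377


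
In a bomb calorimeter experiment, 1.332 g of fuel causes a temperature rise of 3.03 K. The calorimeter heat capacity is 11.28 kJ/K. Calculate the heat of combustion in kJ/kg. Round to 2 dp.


Hc = C_cal * delta_T / m_fuel
Q_released = 11.28 * 3.03 = 34.1784 kJ
m_fuel = 1.332 g = 1.332/1000 kg = 0.001332 kg
Hc = 34.1784 / 0.001332 = 25659.46 kJ/kg


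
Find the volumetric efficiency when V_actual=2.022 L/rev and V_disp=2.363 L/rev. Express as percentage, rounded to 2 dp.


eta_v = (V_actual / V_disp) * 100
Ratio = 2.022 / 2.363 = 0.8557
eta_v = 0.8557 * 100 = 85.57%


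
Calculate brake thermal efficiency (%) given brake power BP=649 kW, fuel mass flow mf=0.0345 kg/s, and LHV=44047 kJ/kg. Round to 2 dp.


eta_BTE = (BP / (mf * LHV)) * 100
Denominator = 0.0345 * 44047 = 1519.6215 kW
eta_BTE = (649 / 1519.6215) * 100 = 42.71%


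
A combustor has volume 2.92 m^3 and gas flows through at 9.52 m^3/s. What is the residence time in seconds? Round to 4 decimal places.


tau = V / Q_flow
tau = 2.92 / 9.52 = 0.3067 s


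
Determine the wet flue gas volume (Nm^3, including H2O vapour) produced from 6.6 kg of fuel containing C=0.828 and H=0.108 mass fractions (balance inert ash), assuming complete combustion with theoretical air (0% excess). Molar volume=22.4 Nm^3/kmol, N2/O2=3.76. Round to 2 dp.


Per kg fuel: CO2 = (C/12 kmol)*22.4 = (0.828/12)*22.4 = 1.54560 Nm^3
Per kg fuel: H2O = (H/2 kmol)*22.4 = (0.108/2)*22.4 = 1.20960 Nm^3
O2 needed per kg fuel = C/12 + H/4 = 0.828/12 + 0.108/4 = 0.09600000 kmol
Per kg fuel: N2 = O2*3.76*22.4 = 0.09600000*3.76*22.4 = 8.08550 Nm^3
Total per kg = 1.54560 + 1.20960 + 8.08550 = 10.84070 Nm^3
Total = 10.84070 * 6.6 = 71.55 Nm^3


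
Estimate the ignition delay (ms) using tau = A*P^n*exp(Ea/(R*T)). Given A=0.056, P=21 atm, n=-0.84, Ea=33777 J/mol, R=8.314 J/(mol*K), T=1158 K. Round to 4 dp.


tau = A * P^n * exp(Ea/(R*T))
P^n = 21^(-0.84) = 0.07750608
Ea/(R*T) = 33777/(8.314*1158) = 3.508347
exp(Ea/(R*T)) = 33.393011
tau = 0.056 * 0.07750608 * 33.393011 = 0.1449 ms


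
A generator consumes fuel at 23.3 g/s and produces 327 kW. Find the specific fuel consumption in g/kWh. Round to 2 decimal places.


SFC = (mf / BP) * 3600
Rate = 23.3 / 327 = 0.071254 g/(s*kW)
SFC = 0.071254 * 3600 = 256.51 g/kWh


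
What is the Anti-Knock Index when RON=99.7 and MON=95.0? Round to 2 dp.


AKI = (RON + MON) / 2
AKI = (99.7 + 95.0) / 2
AKI = 194.7 / 2 = 97.35


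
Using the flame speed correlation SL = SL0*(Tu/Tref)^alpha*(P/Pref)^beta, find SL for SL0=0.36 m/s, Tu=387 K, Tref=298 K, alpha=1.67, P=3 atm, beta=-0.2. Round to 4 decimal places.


SL = SL0 * (Tu/Tref)^alpha * (P/Pref)^beta
T ratio = 387/298 = 1.29865772
(T ratio)^alpha = 1.29865772^1.67 = 1.547163
(P/Pref)^beta = 3^(-0.2) = 0.802742
SL = 0.36 * 1.547163 * 0.802742 = 0.4471 m/s


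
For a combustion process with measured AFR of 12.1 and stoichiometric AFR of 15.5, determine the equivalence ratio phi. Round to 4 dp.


phi = AFR_stoich / AFR_actual
phi = 15.5 / 12.1 = 1.2810


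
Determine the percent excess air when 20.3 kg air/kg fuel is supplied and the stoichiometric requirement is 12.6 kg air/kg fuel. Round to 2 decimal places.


Excess air = actual - stoichiometric = 20.3 - 12.6 = 7.70 kg/kg fuel
Excess air % = (excess / stoich) * 100 = (7.70 / 12.6) * 100 = 61.11%


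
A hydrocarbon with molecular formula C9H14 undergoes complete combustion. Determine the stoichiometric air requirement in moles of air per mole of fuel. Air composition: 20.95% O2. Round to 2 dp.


Balanced combustion: C9H14 + 12.5 O2 -> 9 CO2 + 7 H2O
O2 needed = C + H/4 = 9 + 14/4 = 12.50 moles
Air moles = O2 / 0.2095 = 12.50 / 0.2095 = 59.67 moles air


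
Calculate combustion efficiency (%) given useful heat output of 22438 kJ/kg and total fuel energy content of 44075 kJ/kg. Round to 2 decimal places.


Efficiency = (Q_useful / Q_fuel) * 100
Efficiency = (22438 / 44075) * 100
Efficiency = 0.5091 * 100 = 50.91%


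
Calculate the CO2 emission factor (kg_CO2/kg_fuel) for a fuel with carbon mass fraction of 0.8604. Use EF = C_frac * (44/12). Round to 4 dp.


EF = C_frac * (M_CO2 / M_C)
EF = 0.8604 * (44/12)
EF = 0.8604 * 3.666667 = 3.1548 kg_CO2/kg_fuel


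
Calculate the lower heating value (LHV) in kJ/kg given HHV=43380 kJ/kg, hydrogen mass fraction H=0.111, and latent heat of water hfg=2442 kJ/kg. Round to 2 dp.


LHV = HHV - hfg * 9 * H
Water correction = 2442 * 9 * 0.111 = 2439.558 kJ/kg
LHV = 43380 - 2439.558 = 40940.44 kJ/kg


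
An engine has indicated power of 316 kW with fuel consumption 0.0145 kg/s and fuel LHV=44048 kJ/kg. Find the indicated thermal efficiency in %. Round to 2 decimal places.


eta_ith = (IP / (mf * LHV)) * 100
Denominator = 0.0145 * 44048 = 638.6960 kW
eta_ith = (316 / 638.6960) * 100 = 49.48%


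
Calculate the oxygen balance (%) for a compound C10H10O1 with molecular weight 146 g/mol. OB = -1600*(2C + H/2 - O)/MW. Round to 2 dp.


OB = -1600 * (2C + H/2 - O) / MW
Inner = 2*10 + 10/2 - 1 = 24.00
OB = -1600 * 24.00 / 146 = -263.01%


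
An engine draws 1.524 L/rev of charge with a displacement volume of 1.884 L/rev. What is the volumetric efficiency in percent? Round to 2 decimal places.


eta_v = (V_actual / V_disp) * 100
Ratio = 1.524 / 1.884 = 0.8089
eta_v = 0.8089 * 100 = 80.89%


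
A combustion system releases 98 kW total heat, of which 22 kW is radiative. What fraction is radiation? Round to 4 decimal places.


f_rad = Q_rad / Q_total
f_rad = 22 / 98 = 0.2245


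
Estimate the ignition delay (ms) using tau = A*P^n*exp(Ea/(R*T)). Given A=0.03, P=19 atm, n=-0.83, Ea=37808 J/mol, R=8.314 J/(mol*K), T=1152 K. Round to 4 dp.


tau = A * P^n * exp(Ea/(R*T))
P^n = 19^(-0.83) = 0.08682294
Ea/(R*T) = 37808/(8.314*1152) = 3.947492
exp(Ea/(R*T)) = 51.805251
tau = 0.03 * 0.08682294 * 51.805251 = 0.1349 ms


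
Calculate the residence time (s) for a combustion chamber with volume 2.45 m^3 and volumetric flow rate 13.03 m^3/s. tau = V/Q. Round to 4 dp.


tau = V / Q_flow
tau = 2.45 / 13.03 = 0.1880 s


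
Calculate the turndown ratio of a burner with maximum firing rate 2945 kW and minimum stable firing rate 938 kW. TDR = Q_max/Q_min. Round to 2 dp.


TDR = Q_max / Q_min
TDR = 2945 / 938 = 3.14


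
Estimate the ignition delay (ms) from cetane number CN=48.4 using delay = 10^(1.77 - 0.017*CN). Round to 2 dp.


delay = 10^(1.77 - 0.017*CN)
Exponent = 1.77 - 0.017*48.4 = 0.9472
delay = 10^0.9472 = 8.86 ms


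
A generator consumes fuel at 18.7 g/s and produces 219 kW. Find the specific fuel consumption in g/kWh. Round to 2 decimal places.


SFC = (mf / BP) * 3600
Rate = 18.7 / 219 = 0.085388 g/(s*kW)
SFC = 0.085388 * 3600 = 307.40 g/kWh


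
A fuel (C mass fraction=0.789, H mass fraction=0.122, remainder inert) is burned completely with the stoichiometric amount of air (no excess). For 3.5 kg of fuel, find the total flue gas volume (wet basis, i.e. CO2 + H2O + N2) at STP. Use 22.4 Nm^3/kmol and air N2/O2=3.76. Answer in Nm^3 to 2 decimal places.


Per kg fuel: CO2 = (C/12 kmol)*22.4 = (0.789/12)*22.4 = 1.47280 Nm^3
Per kg fuel: H2O = (H/2 kmol)*22.4 = (0.122/2)*22.4 = 1.36640 Nm^3
O2 needed per kg fuel = C/12 + H/4 = 0.789/12 + 0.122/4 = 0.09625000 kmol
Per kg fuel: N2 = O2*3.76*22.4 = 0.09625000*3.76*22.4 = 8.10656 Nm^3
Total per kg = 1.47280 + 1.36640 + 8.10656 = 10.94576 Nm^3
Total = 10.94576 * 3.5 = 38.31 Nm^3


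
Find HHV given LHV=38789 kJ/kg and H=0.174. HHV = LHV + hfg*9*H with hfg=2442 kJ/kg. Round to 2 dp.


HHV = LHV + hfg * 9 * H
Water addition = 2442 * 9 * 0.174 = 3824.172 kJ/kg
HHV = 38789 + 3824.172 = 42613.17 kJ/kg


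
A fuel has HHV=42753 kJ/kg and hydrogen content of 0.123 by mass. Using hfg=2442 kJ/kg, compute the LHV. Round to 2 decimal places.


LHV = HHV - hfg * 9 * H
Water correction = 2442 * 9 * 0.123 = 2703.294 kJ/kg
LHV = 42753 - 2703.294 = 40049.71 kJ/kg


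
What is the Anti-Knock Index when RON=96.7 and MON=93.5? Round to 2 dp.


AKI = (RON + MON) / 2
AKI = (96.7 + 93.5) / 2
AKI = 190.2 / 2 = 95.10


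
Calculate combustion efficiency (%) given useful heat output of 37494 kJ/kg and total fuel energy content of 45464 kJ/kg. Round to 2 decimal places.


Efficiency = (Q_useful / Q_fuel) * 100
Efficiency = (37494 / 45464) * 100
Efficiency = 0.8247 * 100 = 82.47%


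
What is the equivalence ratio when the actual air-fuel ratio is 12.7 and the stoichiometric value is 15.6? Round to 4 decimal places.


phi = AFR_stoich / AFR_actual
phi = 15.6 / 12.7 = 1.2283


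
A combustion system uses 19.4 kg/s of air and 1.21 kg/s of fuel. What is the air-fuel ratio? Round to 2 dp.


AFR = m_air / m_fuel
AFR = 19.4 / 1.21 = 16.03


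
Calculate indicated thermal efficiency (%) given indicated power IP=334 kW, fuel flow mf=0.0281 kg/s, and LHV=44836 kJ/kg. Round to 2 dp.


eta_ith = (IP / (mf * LHV)) * 100
Denominator = 0.0281 * 44836 = 1259.8916 kW
eta_ith = (334 / 1259.8916) * 100 = 26.51%


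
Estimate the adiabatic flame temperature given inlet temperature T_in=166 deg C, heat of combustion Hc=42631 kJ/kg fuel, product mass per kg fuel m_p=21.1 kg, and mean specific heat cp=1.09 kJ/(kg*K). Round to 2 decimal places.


T_ad = T_in + Hc / (m_p * cp)
Denominator = 21.1 * 1.09 = 22.9990
Temperature rise = 42631 / 22.9990 = 1853.60 K
T_ad = 166 + 1853.60 = 2019.60 deg C


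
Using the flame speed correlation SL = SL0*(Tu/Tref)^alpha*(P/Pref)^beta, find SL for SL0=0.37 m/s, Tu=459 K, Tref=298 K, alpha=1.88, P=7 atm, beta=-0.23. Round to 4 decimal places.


SL = SL0 * (Tu/Tref)^alpha * (P/Pref)^beta
T ratio = 459/298 = 1.54026846
(T ratio)^alpha = 1.54026846^1.88 = 2.252585
(P/Pref)^beta = 7^(-0.23) = 0.639186
SL = 0.37 * 2.252585 * 0.639186 = 0.5327 m/s


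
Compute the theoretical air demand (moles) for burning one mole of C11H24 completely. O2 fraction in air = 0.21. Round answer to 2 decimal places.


Balanced combustion: C11H24 + 17 O2 -> 11 CO2 + 12 H2O
O2 needed = C + H/4 = 11 + 24/4 = 17.00 moles
Air moles = O2 / 0.21 = 17.00 / 0.21 = 80.95 moles air


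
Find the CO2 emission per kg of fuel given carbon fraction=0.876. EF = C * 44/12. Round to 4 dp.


EF = C_frac * (M_CO2 / M_C)
EF = 0.876 * (44/12)
EF = 0.876 * 3.666667 = 3.2120 kg_CO2/kg_fuel


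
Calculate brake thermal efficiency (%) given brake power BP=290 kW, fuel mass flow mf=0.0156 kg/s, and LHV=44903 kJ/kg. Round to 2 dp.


eta_BTE = (BP / (mf * LHV)) * 100
Denominator = 0.0156 * 44903 = 700.4868 kW
eta_BTE = (290 / 700.4868) * 100 = 41.40%


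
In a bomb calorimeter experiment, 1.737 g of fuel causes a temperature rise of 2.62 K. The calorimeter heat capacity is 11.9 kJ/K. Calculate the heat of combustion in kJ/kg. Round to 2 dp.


Hc = C_cal * delta_T / m_fuel
Q_released = 11.9 * 2.62 = 31.1780 kJ
m_fuel = 1.737 g = 1.737/1000 kg = 0.001737 kg
Hc = 31.1780 / 0.001737 = 17949.34 kJ/kg


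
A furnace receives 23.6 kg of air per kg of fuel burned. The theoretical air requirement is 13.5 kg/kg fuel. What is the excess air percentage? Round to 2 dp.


Excess air = actual - stoichiometric = 23.6 - 13.5 = 10.10 kg/kg fuel
Excess air % = (excess / stoich) * 100 = (10.10 / 13.5) * 100 = 74.81%


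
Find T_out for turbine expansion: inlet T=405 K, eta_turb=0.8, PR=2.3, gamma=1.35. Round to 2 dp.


T_out = T_in * (1 - eta * (1 - PR^(-(gamma-1)/gamma)))
Exponent = -(1.35-1)/1.35 = -0.25925926
PR^exp = 2.3^(-0.25925926) = 0.80578413
Factor = 1 - 0.8*(1 - 0.80578413) = 0.84462730
T_out = 405 * 0.84462730 = 342.07 K


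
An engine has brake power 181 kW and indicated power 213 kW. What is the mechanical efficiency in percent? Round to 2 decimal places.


eta_mech = (BP / IP) * 100
Ratio = 181 / 213 = 0.8498
eta_mech = 0.8498 * 100 = 84.98%


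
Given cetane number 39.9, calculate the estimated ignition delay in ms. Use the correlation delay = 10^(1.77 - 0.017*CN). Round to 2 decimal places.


delay = 10^(1.77 - 0.017*CN)
Exponent = 1.77 - 0.017*39.9 = 1.0917
delay = 10^1.0917 = 12.35 ms


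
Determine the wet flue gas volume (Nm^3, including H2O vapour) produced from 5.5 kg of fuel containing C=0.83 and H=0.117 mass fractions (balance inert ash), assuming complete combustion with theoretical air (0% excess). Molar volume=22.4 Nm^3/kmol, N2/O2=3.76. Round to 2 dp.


Per kg fuel: CO2 = (C/12 kmol)*22.4 = (0.83/12)*22.4 = 1.54933 Nm^3
Per kg fuel: H2O = (H/2 kmol)*22.4 = (0.117/2)*22.4 = 1.31040 Nm^3
O2 needed per kg fuel = C/12 + H/4 = 0.83/12 + 0.117/4 = 0.09841667 kmol
Per kg fuel: N2 = O2*3.76*22.4 = 0.09841667*3.76*22.4 = 8.28905 Nm^3
Total per kg = 1.54933 + 1.31040 + 8.28905 = 11.14878 Nm^3
Total = 11.14878 * 5.5 = 61.32 Nm^3


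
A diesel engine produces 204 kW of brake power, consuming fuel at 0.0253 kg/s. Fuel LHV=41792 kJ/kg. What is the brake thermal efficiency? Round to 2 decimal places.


eta_BTE = (BP / (mf * LHV)) * 100
Denominator = 0.0253 * 41792 = 1057.3376 kW
eta_BTE = (204 / 1057.3376) * 100 = 19.29%


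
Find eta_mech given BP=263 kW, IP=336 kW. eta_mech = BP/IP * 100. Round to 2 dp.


eta_mech = (BP / IP) * 100
Ratio = 263 / 336 = 0.7827
eta_mech = 0.7827 * 100 = 78.27%


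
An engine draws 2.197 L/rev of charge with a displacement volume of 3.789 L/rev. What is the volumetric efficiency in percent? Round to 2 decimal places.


eta_v = (V_actual / V_disp) * 100
Ratio = 2.197 / 3.789 = 0.5798
eta_v = 0.5798 * 100 = 57.98%


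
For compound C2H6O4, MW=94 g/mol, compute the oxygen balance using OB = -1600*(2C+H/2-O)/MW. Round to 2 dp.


OB = -1600 * (2C + H/2 - O) / MW
Inner = 2*2 + 6/2 - 4 = 3.00
OB = -1600 * 3.00 / 94 = -51.06%


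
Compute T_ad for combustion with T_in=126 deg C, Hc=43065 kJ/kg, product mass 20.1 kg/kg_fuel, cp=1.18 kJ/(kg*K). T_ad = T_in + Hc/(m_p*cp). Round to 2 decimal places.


T_ad = T_in + Hc / (m_p * cp)
Denominator = 20.1 * 1.18 = 23.7180
Temperature rise = 43065 / 23.7180 = 1815.71 K
T_ad = 126 + 1815.71 = 1941.71 deg C


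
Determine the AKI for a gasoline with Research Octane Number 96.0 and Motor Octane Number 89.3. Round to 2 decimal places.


AKI = (RON + MON) / 2
AKI = (96.0 + 89.3) / 2
AKI = 185.3 / 2 = 92.65


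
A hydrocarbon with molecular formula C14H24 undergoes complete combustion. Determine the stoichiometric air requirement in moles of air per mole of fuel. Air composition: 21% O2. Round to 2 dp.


Balanced combustion: C14H24 + 20 O2 -> 14 CO2 + 12 H2O
O2 needed = C + H/4 = 14 + 24/4 = 20.00 moles
Air moles = O2 / 0.21 = 20.00 / 0.21 = 95.24 moles air


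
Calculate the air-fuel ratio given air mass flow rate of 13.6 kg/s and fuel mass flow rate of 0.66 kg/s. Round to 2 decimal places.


AFR = m_air / m_fuel
AFR = 13.6 / 0.66 = 20.61


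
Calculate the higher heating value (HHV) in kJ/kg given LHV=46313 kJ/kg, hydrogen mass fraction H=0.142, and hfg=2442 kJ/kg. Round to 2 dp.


HHV = LHV + hfg * 9 * H
Water addition = 2442 * 9 * 0.142 = 3120.876 kJ/kg
HHV = 46313 + 3120.876 = 49433.88 kJ/kg


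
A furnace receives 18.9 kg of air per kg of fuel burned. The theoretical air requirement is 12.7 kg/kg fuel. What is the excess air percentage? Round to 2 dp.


Excess air = actual - stoichiometric = 18.9 - 12.7 = 6.20 kg/kg fuel
Excess air % = (excess / stoich) * 100 = (6.20 / 12.7) * 100 = 48.82%


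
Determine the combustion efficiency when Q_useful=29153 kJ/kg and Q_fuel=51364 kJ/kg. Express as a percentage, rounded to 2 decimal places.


Efficiency = (Q_useful / Q_fuel) * 100
Efficiency = (29153 / 51364) * 100
Efficiency = 0.5676 * 100 = 56.76%


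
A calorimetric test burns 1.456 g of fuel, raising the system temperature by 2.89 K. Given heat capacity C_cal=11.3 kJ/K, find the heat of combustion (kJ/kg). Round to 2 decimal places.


Hc = C_cal * delta_T / m_fuel
Q_released = 11.3 * 2.89 = 32.6570 kJ
m_fuel = 1.456 g = 1.456/1000 kg = 0.001456 kg
Hc = 32.6570 / 0.001456 = 22429.26 kJ/kg


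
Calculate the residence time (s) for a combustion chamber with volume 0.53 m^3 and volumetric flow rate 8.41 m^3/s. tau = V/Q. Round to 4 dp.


tau = V / Q_flow
tau = 0.53 / 8.41 = 0.0630 s


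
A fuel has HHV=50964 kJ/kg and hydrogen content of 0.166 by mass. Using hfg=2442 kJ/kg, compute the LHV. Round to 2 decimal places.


LHV = HHV - hfg * 9 * H
Water correction = 2442 * 9 * 0.166 = 3648.348 kJ/kg
LHV = 50964 - 3648.348 = 47315.65 kJ/kg


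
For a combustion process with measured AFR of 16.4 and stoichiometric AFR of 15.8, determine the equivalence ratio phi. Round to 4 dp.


phi = AFR_stoich / AFR_actual
phi = 15.8 / 16.4 = 0.9634


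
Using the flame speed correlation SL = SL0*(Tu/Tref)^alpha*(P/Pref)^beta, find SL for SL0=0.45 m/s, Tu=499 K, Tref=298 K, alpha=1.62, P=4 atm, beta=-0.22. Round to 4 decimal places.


SL = SL0 * (Tu/Tref)^alpha * (P/Pref)^beta
T ratio = 499/298 = 1.67449664
(T ratio)^alpha = 1.67449664^1.62 = 2.305115
(P/Pref)^beta = 4^(-0.22) = 0.737135
SL = 0.45 * 2.305115 * 0.737135 = 0.7646 m/s


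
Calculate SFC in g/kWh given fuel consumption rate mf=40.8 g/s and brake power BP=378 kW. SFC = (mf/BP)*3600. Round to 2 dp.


SFC = (mf / BP) * 3600
Rate = 40.8 / 378 = 0.107937 g/(s*kW)
SFC = 0.107937 * 3600 = 388.57 g/kWh


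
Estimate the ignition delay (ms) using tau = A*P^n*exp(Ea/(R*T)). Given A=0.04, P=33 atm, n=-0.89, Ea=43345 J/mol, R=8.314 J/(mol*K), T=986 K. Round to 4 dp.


tau = A * P^n * exp(Ea/(R*T))
P^n = 33^(-0.89) = 0.04451666
Ea/(R*T) = 43345/(8.314*986) = 5.287521
exp(Ea/(R*T)) = 197.852261
tau = 0.04 * 0.04451666 * 197.852261 = 0.3523 ms


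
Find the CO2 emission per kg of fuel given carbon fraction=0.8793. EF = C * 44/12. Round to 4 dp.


EF = C_frac * (M_CO2 / M_C)
EF = 0.8793 * (44/12)
EF = 0.8793 * 3.666667 = 3.2241 kg_CO2/kg_fuel


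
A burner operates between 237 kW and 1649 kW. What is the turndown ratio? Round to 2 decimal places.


TDR = Q_max / Q_min
TDR = 1649 / 237 = 6.96


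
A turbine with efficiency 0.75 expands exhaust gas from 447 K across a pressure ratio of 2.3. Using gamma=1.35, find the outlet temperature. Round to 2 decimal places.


T_out = T_in * (1 - eta * (1 - PR^(-(gamma-1)/gamma)))
Exponent = -(1.35-1)/1.35 = -0.25925926
PR^exp = 2.3^(-0.25925926) = 0.80578413
Factor = 1 - 0.75*(1 - 0.80578413) = 0.85433810
T_out = 447 * 0.85433810 = 381.89 K


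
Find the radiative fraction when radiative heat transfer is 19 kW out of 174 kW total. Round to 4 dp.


f_rad = Q_rad / Q_total
f_rad = 19 / 174 = 0.1092


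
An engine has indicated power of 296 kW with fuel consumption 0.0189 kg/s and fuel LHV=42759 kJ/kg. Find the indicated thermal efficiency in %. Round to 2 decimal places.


eta_ith = (IP / (mf * LHV)) * 100
Denominator = 0.0189 * 42759 = 808.1451 kW
eta_ith = (296 / 808.1451) * 100 = 36.63%
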